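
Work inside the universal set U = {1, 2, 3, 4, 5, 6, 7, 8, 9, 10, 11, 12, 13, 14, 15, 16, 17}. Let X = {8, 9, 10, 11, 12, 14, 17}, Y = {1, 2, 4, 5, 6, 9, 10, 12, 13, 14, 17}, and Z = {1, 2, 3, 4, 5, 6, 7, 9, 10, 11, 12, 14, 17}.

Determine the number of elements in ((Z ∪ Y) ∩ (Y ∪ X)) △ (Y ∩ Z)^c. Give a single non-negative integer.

15

Z ∪ Y = {1, 2, 3, 4, 5, 6, 7, 9, 10, 11, 12, 13, 14, 17}
Y ∪ X = {1, 2, 4, 5, 6, 8, 9, 10, 11, 12, 13, 14, 17}
(Z ∪ Y) ∩ (Y ∪ X) = {1, 2, 4, 5, 6, 9, 10, 11, 12, 13, 14, 17}
Y ∩ Z = {1, 2, 4, 5, 6, 9, 10, 12, 14, 17}
(Y ∩ Z)^c = {3, 7, 8, 11, 13, 15, 16}
((Z ∪ Y) ∩ (Y ∪ X)) △ (Y ∩ Z)^c = {1, 2, 3, 4, 5, 6, 7, 8, 9, 10, 12, 14, 15, 16, 17}
|((Z ∪ Y) ∩ (Y ∪ X)) △ (Y ∩ Z)^c| = 15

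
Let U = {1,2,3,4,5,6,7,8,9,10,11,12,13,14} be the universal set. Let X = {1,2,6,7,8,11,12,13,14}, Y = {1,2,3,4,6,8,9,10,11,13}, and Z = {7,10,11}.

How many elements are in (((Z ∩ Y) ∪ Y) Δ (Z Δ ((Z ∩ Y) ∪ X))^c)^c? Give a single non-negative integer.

7

Z ∩ Y = {10,11}
(Z ∩ Y) ∪ Y = {1,2,3,4,6,8,9,10,11,13}
(Z ∩ Y) ∪ X = {1,2,6,7,8,10,11,12,13,14}
Z Δ ((Z ∩ Y) ∪ X) = {1,2,6,8,12,13,14}
(Z Δ ((Z ∩ Y) ∪ X))^c = {3,4,5,7,9,10,11}
((Z ∩ Y) ∪ Y) Δ (Z Δ ((Z ∩ Y) ∪ X))^c = {1,2,5,6,7,8,13}
(((Z ∩ Y) ∪ Y) Δ (Z Δ ((Z ∩ Y) ∪ X))^c)^c = {3,4,9,10,11,12,14}
|(((Z ∩ Y) ∪ Y) Δ (Z Δ ((Z ∩ Y) ∪ X))^c)^c| = 7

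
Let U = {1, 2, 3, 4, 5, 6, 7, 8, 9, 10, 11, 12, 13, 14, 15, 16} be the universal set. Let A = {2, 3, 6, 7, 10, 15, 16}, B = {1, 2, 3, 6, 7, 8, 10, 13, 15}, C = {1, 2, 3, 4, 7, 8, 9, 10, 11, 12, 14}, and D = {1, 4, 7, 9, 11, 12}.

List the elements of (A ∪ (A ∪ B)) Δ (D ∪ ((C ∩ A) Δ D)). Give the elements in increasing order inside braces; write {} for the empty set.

{4, 6, 8, 9, 11, 12, 13, 15, 16}

A ∪ B = {1, 2, 3, 6, 7, 8, 10, 13, 15, 16}
A ∪ (A ∪ B) = {1, 2, 3, 6, 7, 8, 10, 13, 15, 16}
C ∩ A = {2, 3, 7, 10}
(C ∩ A) Δ D = {1, 2, 3, 4, 9, 10, 11, 12}
D ∪ ((C ∩ A) Δ D) = {1, 2, 3, 4, 7, 9, 10, 11, 12}
(A ∪ (A ∪ B)) Δ (D ∪ ((C ∩ A) Δ D)) = {4, 6, 8, 9, 11, 12, 13, 15, 16}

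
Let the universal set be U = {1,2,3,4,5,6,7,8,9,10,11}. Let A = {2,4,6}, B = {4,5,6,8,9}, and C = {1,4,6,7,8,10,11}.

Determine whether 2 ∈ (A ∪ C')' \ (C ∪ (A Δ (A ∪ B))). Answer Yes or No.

2 ∉ C, so 2 ∈ C'
2 ∈ A and 2 ∈ C', so 2 ∈ A ∪ C'
2 ∉ (A ∪ C')' since 2 ∈ (A ∪ C')
2 ∈ A and 2 ∉ B, so 2 ∈ A ∪ B
2 ∈ A and 2 ∈ (A ∪ B), so 2 ∉ A Δ (A ∪ B)
2 ∉ C and 2 ∉ (A Δ (A ∪ B)), so 2 ∉ C ∪ (A Δ (A ∪ B))
2 ∉ (A ∪ C')' and 2 ∉ (C ∪ (A Δ (A ∪ B))), so 2 ∉ (A ∪ C')' \ (C ∪ (A Δ (A ∪ B)))

No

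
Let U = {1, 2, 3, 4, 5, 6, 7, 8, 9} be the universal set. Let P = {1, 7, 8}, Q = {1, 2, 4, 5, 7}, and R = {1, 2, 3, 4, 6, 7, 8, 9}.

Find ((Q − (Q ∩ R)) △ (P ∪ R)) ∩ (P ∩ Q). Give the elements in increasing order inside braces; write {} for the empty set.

Q ∩ R = {1, 2, 4, 7}
Q − (Q ∩ R) = {5}
P ∪ R = {1, 2, 3, 4, 6, 7, 8, 9}
(Q − (Q ∩ R)) △ (P ∪ R) = {1, 2, 3, 4, 5, 6, 7, 8, 9}
P ∩ Q = {1, 7}
((Q − (Q ∩ R)) △ (P ∪ R)) ∩ (P ∩ Q) = {1, 7}

{1, 7}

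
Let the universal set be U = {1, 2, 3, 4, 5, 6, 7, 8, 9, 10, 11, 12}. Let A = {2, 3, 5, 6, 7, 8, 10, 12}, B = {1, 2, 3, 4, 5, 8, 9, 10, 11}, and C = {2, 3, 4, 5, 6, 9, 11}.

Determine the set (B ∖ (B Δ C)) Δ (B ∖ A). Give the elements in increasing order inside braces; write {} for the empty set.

{1, 2, 3, 5}

B Δ C = {1, 6, 8, 10}
B ∖ (B Δ C) = {2, 3, 4, 5, 9, 11}
B ∖ A = {1, 4, 9, 11}
(B ∖ (B Δ C)) Δ (B ∖ A) = {1, 2, 3, 5}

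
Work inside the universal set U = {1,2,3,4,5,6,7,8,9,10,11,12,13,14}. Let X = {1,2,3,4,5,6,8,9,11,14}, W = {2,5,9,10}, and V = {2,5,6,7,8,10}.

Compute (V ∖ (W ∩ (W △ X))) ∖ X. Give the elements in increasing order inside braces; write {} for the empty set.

{7}

W △ X = {1,3,4,6,8,10,11,14}
W ∩ (W △ X) = {10}
V ∖ (W ∩ (W △ X)) = {2,5,6,7,8}
(V ∖ (W ∩ (W △ X))) ∖ X = {7}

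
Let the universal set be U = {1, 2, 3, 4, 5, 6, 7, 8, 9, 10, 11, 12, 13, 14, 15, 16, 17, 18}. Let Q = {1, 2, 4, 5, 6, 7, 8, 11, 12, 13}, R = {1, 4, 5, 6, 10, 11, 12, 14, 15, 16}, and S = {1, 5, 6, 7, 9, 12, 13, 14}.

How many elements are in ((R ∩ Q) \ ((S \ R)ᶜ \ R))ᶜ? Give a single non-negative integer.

R ∩ Q = {1, 4, 5, 6, 11, 12}
S \ R = {7, 9, 13}
(S \ R)ᶜ = {1, 2, 3, 4, 5, 6, 8, 10, 11, 12, 14, 15, 16, 17, 18}
(S \ R)ᶜ \ R = {2, 3, 8, 17, 18}
(R ∩ Q) \ ((S \ R)ᶜ \ R) = {1, 4, 5, 6, 11, 12}
((R ∩ Q) \ ((S \ R)ᶜ \ R))ᶜ = {2, 3, 7, 8, 9, 10, 13, 14, 15, 16, 17, 18}
|((R ∩ Q) \ ((S \ R)ᶜ \ R))ᶜ| = 12

12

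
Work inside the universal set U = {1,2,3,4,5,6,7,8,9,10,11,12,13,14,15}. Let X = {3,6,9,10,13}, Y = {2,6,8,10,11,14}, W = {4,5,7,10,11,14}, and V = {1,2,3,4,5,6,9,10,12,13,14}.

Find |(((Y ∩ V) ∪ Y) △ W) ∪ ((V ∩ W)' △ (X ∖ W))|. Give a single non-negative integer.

Y ∩ V = {2,6,10,14}
(Y ∩ V) ∪ Y = {2,6,8,10,11,14}
((Y ∩ V) ∪ Y) △ W = {2,4,5,6,7,8}
V ∩ W = {4,5,10,14}
(V ∩ W)' = {1,2,3,6,7,8,9,11,12,13,15}
X ∖ W = {3,6,9,13}
(V ∩ W)' △ (X ∖ W) = {1,2,7,8,11,12,15}
(((Y ∩ V) ∪ Y) △ W) ∪ ((V ∩ W)' △ (X ∖ W)) = {1,2,4,5,6,7,8,11,12,15}
|(((Y ∩ V) ∪ Y) △ W) ∪ ((V ∩ W)' △ (X ∖ W))| = 10

10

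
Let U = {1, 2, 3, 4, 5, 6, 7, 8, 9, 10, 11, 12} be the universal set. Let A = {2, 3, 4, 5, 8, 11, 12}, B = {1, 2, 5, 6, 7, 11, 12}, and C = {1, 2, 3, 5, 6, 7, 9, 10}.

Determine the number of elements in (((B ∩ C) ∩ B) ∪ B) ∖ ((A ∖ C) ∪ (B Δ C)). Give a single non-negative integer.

5

B ∩ C = {1, 2, 5, 6, 7}
(B ∩ C) ∩ B = {1, 2, 5, 6, 7}
((B ∩ C) ∩ B) ∪ B = {1, 2, 5, 6, 7, 11, 12}
A ∖ C = {4, 8, 11, 12}
B Δ C = {3, 9, 10, 11, 12}
(A ∖ C) ∪ (B Δ C) = {3, 4, 8, 9, 10, 11, 12}
(((B ∩ C) ∩ B) ∪ B) ∖ ((A ∖ C) ∪ (B Δ C)) = {1, 2, 5, 6, 7}
|(((B ∩ C) ∩ B) ∪ B) ∖ ((A ∖ C) ∪ (B Δ C))| = 5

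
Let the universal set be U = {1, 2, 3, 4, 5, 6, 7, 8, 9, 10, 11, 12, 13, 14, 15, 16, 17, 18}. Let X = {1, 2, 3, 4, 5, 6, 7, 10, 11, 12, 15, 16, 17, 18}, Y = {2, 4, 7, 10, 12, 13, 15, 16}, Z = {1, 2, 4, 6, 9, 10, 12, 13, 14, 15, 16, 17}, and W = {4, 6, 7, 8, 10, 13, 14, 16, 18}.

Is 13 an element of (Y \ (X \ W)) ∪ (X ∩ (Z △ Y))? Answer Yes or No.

13 ∉ X and 13 ∈ W, so 13 ∉ X \ W
13 ∈ Y and 13 ∉ (X \ W), so 13 ∈ Y \ (X \ W)
13 ∈ Z and 13 ∈ Y, so 13 ∉ Z △ Y
13 ∉ X and 13 ∉ (Z △ Y), so 13 ∉ X ∩ (Z △ Y)
13 ∈ (Y \ (X \ W)) and 13 ∉ (X ∩ (Z △ Y)), so 13 ∈ (Y \ (X \ W)) ∪ (X ∩ (Z △ Y))

Yes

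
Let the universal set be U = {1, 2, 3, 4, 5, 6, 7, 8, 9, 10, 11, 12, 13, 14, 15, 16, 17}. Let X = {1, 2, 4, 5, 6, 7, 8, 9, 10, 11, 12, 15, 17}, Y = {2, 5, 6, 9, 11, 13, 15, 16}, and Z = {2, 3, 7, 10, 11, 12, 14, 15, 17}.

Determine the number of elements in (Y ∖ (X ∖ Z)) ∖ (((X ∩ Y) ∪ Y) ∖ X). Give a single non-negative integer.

X ∖ Z = {1, 4, 5, 6, 8, 9}
Y ∖ (X ∖ Z) = {2, 11, 13, 15, 16}
X ∩ Y = {2, 5, 6, 9, 11, 15}
(X ∩ Y) ∪ Y = {2, 5, 6, 9, 11, 13, 15, 16}
((X ∩ Y) ∪ Y) ∖ X = {13, 16}
(Y ∖ (X ∖ Z)) ∖ (((X ∩ Y) ∪ Y) ∖ X) = {2, 11, 15}
|(Y ∖ (X ∖ Z)) ∖ (((X ∩ Y) ∪ Y) ∖ X)| = 3

3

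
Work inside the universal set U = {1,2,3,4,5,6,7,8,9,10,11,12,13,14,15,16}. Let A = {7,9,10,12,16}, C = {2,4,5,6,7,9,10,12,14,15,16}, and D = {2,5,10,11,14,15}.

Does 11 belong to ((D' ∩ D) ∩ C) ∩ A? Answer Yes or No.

11 ∈ D, so 11 ∉ D'
11 ∉ D' and 11 ∈ D, so 11 ∉ D' ∩ D
11 ∉ (D' ∩ D) and 11 ∉ C, so 11 ∉ (D' ∩ D) ∩ C
11 ∉ ((D' ∩ D) ∩ C) and 11 ∉ A, so 11 ∉ ((D' ∩ D) ∩ C) ∩ A

No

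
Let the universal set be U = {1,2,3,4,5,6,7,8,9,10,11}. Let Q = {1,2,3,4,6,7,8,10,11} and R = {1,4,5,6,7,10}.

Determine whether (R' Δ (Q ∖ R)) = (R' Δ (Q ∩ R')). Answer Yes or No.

Yes

R' = {2,3,8,9,11}
Q ∖ R = {2,3,8,11}
R' Δ (Q ∖ R) = {9}
Q ∩ R' = {2,3,8,11}
R' Δ (Q ∩ R') = {9}
Both equal {9}, so R' Δ (Q ∖ R) = R' Δ (Q ∩ R').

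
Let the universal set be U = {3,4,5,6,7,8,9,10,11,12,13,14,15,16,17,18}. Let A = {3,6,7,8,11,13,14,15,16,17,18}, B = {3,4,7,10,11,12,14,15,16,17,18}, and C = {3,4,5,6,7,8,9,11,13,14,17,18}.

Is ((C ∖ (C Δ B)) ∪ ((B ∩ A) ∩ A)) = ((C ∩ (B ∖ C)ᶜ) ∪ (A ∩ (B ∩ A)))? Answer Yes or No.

No

C Δ B = {5,6,8,9,10,12,13,15,16}
C ∖ (C Δ B) = {3,4,7,11,14,17,18}
B ∩ A = {3,7,11,14,15,16,17,18}
(B ∩ A) ∩ A = {3,7,11,14,15,16,17,18}
(C ∖ (C Δ B)) ∪ ((B ∩ A) ∩ A) = {3,4,7,11,14,15,16,17,18}
B ∖ C = {10,12,15,16}
(B ∖ C)ᶜ = {3,4,5,6,7,8,9,11,13,14,17,18}
C ∩ (B ∖ C)ᶜ = {3,4,5,6,7,8,9,11,13,14,17,18}
A ∩ (B ∩ A) = {3,7,11,14,15,16,17,18}
(C ∩ (B ∖ C)ᶜ) ∪ (A ∩ (B ∩ A)) = {3,4,5,6,7,8,9,11,13,14,15,16,17,18}
5 ∈ (C ∩ (B ∖ C)ᶜ) ∪ (A ∩ (B ∩ A)) but 5 ∉ (C ∖ (C Δ B)) ∪ ((B ∩ A) ∩ A), so they differ.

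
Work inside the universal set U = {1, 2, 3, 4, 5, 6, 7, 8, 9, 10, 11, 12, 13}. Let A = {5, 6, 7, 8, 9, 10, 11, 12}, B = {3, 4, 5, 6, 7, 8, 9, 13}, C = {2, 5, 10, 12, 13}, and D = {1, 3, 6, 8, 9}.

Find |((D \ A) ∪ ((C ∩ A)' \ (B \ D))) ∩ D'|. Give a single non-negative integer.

D \ A = {1, 3}
C ∩ A = {5, 10, 12}
(C ∩ A)' = {1, 2, 3, 4, 6, 7, 8, 9, 11, 13}
B \ D = {4, 5, 7, 13}
(C ∩ A)' \ (B \ D) = {1, 2, 3, 6, 8, 9, 11}
(D \ A) ∪ ((C ∩ A)' \ (B \ D)) = {1, 2, 3, 6, 8, 9, 11}
D' = {2, 4, 5, 7, 10, 11, 12, 13}
((D \ A) ∪ ((C ∩ A)' \ (B \ D))) ∩ D' = {2, 11}
|((D \ A) ∪ ((C ∩ A)' \ (B \ D))) ∩ D'| = 2

2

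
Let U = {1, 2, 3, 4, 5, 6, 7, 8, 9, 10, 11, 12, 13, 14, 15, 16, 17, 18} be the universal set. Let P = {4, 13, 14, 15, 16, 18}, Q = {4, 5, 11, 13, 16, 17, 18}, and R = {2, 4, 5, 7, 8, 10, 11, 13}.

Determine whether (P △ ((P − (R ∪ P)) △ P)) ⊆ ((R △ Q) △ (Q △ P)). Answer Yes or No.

R ∪ P = {2, 4, 5, 7, 8, 10, 11, 13, 14, 15, 16, 18}
P − (R ∪ P) = {}
(P − (R ∪ P)) △ P = {4, 13, 14, 15, 16, 18}
P △ ((P − (R ∪ P)) △ P) = {}
R △ Q = {2, 7, 8, 10, 16, 17, 18}
Q △ P = {5, 11, 14, 15, 17}
(R △ Q) △ (Q △ P) = {2, 5, 7, 8, 10, 11, 14, 15, 16, 18}
Every element of {} is in {2, 5, 7, 8, 10, 11, 14, 15, 16, 18}, so P △ ((P − (R ∪ P)) △ P) ⊆ (R △ Q) △ (Q △ P).

Yes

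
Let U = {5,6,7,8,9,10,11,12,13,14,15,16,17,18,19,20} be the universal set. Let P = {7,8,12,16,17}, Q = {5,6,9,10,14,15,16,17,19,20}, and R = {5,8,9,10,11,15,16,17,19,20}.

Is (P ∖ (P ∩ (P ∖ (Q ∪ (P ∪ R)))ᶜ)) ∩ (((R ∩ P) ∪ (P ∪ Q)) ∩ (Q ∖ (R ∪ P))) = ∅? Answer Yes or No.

P ∪ R = {5,7,8,9,10,11,12,15,16,17,19,20}
Q ∪ (P ∪ R) = {5,6,7,8,9,10,11,12,14,15,16,17,19,20}
P ∖ (Q ∪ (P ∪ R)) = {}
(P ∖ (Q ∪ (P ∪ R)))ᶜ = {5,6,7,8,9,10,11,12,13,14,15,16,17,18,19,20}
P ∩ (P ∖ (Q ∪ (P ∪ R)))ᶜ = {7,8,12,16,17}
P ∖ (P ∩ (P ∖ (Q ∪ (P ∪ R)))ᶜ) = {}
R ∩ P = {8,16,17}
P ∪ Q = {5,6,7,8,9,10,12,14,15,16,17,19,20}
(R ∩ P) ∪ (P ∪ Q) = {5,6,7,8,9,10,12,14,15,16,17,19,20}
R ∪ P = {5,7,8,9,10,11,12,15,16,17,19,20}
Q ∖ (R ∪ P) = {6,14}
((R ∩ P) ∪ (P ∪ Q)) ∩ (Q ∖ (R ∪ P)) = {6,14}
{} and {6,14} share no elements.

Yes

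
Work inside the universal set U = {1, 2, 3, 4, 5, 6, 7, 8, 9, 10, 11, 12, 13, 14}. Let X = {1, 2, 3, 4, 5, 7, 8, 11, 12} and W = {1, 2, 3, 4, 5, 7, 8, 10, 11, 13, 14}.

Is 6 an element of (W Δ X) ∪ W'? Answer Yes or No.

6 ∉ W and 6 ∉ X, so 6 ∉ W Δ X
6 ∉ W, so 6 ∈ W'
6 ∉ (W Δ X) and 6 ∈ W', so 6 ∈ (W Δ X) ∪ W'

Yes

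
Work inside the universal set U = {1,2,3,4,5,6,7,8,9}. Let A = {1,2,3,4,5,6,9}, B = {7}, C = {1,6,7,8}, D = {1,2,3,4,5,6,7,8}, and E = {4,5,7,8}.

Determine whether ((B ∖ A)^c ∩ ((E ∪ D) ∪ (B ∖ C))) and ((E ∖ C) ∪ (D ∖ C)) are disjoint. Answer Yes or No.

No

B ∖ A = {7}
(B ∖ A)^c = {1,2,3,4,5,6,8,9}
E ∪ D = {1,2,3,4,5,6,7,8}
B ∖ C = {}
(E ∪ D) ∪ (B ∖ C) = {1,2,3,4,5,6,7,8}
(B ∖ A)^c ∩ ((E ∪ D) ∪ (B ∖ C)) = {1,2,3,4,5,6,8}
E ∖ C = {4,5}
D ∖ C = {2,3,4,5}
(E ∖ C) ∪ (D ∖ C) = {2,3,4,5}
2 lies in both, so they are not disjoint.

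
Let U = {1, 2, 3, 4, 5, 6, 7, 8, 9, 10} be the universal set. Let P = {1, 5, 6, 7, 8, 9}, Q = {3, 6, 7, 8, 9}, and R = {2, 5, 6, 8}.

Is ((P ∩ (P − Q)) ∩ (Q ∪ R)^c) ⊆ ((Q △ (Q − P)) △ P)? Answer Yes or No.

Yes

P − Q = {1, 5}
P ∩ (P − Q) = {1, 5}
Q ∪ R = {2, 3, 5, 6, 7, 8, 9}
(Q ∪ R)^c = {1, 4, 10}
(P ∩ (P − Q)) ∩ (Q ∪ R)^c = {1}
Q − P = {3}
Q △ (Q − P) = {6, 7, 8, 9}
(Q △ (Q − P)) △ P = {1, 5}
Every element of {1} is in {1, 5}, so (P ∩ (P − Q)) ∩ (Q ∪ R)^c ⊆ (Q △ (Q − P)) △ P.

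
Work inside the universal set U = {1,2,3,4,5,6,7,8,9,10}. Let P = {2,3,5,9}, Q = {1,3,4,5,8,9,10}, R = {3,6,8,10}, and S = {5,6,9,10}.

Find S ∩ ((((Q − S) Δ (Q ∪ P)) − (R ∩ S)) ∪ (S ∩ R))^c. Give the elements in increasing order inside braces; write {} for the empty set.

Q − S = {1,3,4,8}
Q ∪ P = {1,2,3,4,5,8,9,10}
(Q − S) Δ (Q ∪ P) = {2,5,9,10}
R ∩ S = {6,10}
((Q − S) Δ (Q ∪ P)) − (R ∩ S) = {2,5,9}
S ∩ R = {6,10}
(((Q − S) Δ (Q ∪ P)) − (R ∩ S)) ∪ (S ∩ R) = {2,5,6,9,10}
((((Q − S) Δ (Q ∪ P)) − (R ∩ S)) ∪ (S ∩ R))^c = {1,3,4,7,8}
S ∩ ((((Q − S) Δ (Q ∪ P)) − (R ∩ S)) ∪ (S ∩ R))^c = {}

{}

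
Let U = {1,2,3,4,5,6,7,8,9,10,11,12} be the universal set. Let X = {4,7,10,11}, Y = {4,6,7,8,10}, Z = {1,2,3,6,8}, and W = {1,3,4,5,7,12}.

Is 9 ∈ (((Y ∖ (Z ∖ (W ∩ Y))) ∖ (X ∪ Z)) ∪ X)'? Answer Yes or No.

Yes

9 ∉ W and 9 ∉ Y, so 9 ∉ W ∩ Y
9 ∉ Z and 9 ∉ (W ∩ Y), so 9 ∉ Z ∖ (W ∩ Y)
9 ∉ Y and 9 ∉ (Z ∖ (W ∩ Y)), so 9 ∉ Y ∖ (Z ∖ (W ∩ Y))
9 ∉ X and 9 ∉ Z, so 9 ∉ X ∪ Z
9 ∉ (Y ∖ (Z ∖ (W ∩ Y))) and 9 ∉ (X ∪ Z), so 9 ∉ (Y ∖ (Z ∖ (W ∩ Y))) ∖ (X ∪ Z)
9 ∉ ((Y ∖ (Z ∖ (W ∩ Y))) ∖ (X ∪ Z)) and 9 ∉ X, so 9 ∉ ((Y ∖ (Z ∖ (W ∩ Y))) ∖ (X ∪ Z)) ∪ X
9 ∈ (((Y ∖ (Z ∖ (W ∩ Y))) ∖ (X ∪ Z)) ∪ X)' since 9 ∉ (((Y ∖ (Z ∖ (W ∩ Y))) ∖ (X ∪ Z)) ∪ X)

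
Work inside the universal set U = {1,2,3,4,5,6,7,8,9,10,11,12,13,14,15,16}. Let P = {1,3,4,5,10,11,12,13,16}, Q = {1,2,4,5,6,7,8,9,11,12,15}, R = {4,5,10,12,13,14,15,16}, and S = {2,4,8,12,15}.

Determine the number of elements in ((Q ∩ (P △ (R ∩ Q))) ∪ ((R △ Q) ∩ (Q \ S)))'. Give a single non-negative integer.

R ∩ Q = {4,5,12,15}
P △ (R ∩ Q) = {1,3,10,11,13,15,16}
Q ∩ (P △ (R ∩ Q)) = {1,11,15}
R △ Q = {1,2,6,7,8,9,10,11,13,14,16}
Q \ S = {1,5,6,7,9,11}
(R △ Q) ∩ (Q \ S) = {1,6,7,9,11}
(Q ∩ (P △ (R ∩ Q))) ∪ ((R △ Q) ∩ (Q \ S)) = {1,6,7,9,11,15}
((Q ∩ (P △ (R ∩ Q))) ∪ ((R △ Q) ∩ (Q \ S)))' = {2,3,4,5,8,10,12,13,14,16}
|((Q ∩ (P △ (R ∩ Q))) ∪ ((R △ Q) ∩ (Q \ S)))'| = 10

10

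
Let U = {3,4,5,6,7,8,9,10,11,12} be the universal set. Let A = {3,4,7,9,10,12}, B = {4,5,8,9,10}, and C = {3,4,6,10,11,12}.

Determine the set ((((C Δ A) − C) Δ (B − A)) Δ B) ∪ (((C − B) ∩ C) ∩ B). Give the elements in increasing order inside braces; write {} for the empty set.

{4,7,10}

C Δ A = {6,7,9,11}
(C Δ A) − C = {7,9}
B − A = {5,8}
((C Δ A) − C) Δ (B − A) = {5,7,8,9}
(((C Δ A) − C) Δ (B − A)) Δ B = {4,7,10}
C − B = {3,6,11,12}
(C − B) ∩ C = {3,6,11,12}
((C − B) ∩ C) ∩ B = {}
((((C Δ A) − C) Δ (B − A)) Δ B) ∪ (((C − B) ∩ C) ∩ B) = {4,7,10}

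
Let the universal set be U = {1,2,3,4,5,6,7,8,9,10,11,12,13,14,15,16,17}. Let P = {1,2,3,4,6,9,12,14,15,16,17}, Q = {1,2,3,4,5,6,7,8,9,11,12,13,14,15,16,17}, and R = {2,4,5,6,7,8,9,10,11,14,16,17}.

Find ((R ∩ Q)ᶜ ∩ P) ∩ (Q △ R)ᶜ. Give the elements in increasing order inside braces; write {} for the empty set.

R ∩ Q = {2,4,5,6,7,8,9,11,14,16,17}
(R ∩ Q)ᶜ = {1,3,10,12,13,15}
(R ∩ Q)ᶜ ∩ P = {1,3,12,15}
Q △ R = {1,3,10,12,13,15}
(Q △ R)ᶜ = {2,4,5,6,7,8,9,11,14,16,17}
((R ∩ Q)ᶜ ∩ P) ∩ (Q △ R)ᶜ = {}

{}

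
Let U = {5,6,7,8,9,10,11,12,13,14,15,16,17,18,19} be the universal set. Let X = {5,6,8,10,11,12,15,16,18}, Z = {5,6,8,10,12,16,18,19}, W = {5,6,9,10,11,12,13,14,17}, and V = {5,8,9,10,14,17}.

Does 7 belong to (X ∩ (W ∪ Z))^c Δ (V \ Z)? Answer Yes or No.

Yes

7 ∉ W and 7 ∉ Z, so 7 ∉ W ∪ Z
7 ∉ X and 7 ∉ (W ∪ Z), so 7 ∉ X ∩ (W ∪ Z)
7 ∈ (X ∩ (W ∪ Z))^c since 7 ∉ (X ∩ (W ∪ Z))
7 ∉ V and 7 ∉ Z, so 7 ∉ V \ Z
7 ∈ (X ∩ (W ∪ Z))^c and 7 ∉ (V \ Z), so 7 ∈ (X ∩ (W ∪ Z))^c Δ (V \ Z)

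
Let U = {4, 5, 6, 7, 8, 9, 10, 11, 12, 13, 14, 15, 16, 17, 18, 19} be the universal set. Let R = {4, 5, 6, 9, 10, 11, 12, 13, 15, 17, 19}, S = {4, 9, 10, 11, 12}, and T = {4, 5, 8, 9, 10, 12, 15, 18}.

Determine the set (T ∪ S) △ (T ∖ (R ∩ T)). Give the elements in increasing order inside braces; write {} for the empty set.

{4, 5, 9, 10, 11, 12, 15}

T ∪ S = {4, 5, 8, 9, 10, 11, 12, 15, 18}
R ∩ T = {4, 5, 9, 10, 12, 15}
T ∖ (R ∩ T) = {8, 18}
(T ∪ S) △ (T ∖ (R ∩ T)) = {4, 5, 9, 10, 11, 12, 15}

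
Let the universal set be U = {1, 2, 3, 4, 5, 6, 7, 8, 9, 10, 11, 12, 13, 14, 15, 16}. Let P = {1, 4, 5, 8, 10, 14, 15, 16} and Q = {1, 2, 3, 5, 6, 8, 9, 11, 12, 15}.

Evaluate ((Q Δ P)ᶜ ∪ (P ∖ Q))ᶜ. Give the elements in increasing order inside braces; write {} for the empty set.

{2, 3, 6, 9, 11, 12}

Q Δ P = {2, 3, 4, 6, 9, 10, 11, 12, 14, 16}
(Q Δ P)ᶜ = {1, 5, 7, 8, 13, 15}
P ∖ Q = {4, 10, 14, 16}
(Q Δ P)ᶜ ∪ (P ∖ Q) = {1, 4, 5, 7, 8, 10, 13, 14, 15, 16}
((Q Δ P)ᶜ ∪ (P ∖ Q))ᶜ = {2, 3, 6, 9, 11, 12}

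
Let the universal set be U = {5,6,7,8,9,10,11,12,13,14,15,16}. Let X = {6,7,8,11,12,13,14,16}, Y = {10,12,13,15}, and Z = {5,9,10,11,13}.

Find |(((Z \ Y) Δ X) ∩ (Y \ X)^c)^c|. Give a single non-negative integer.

3

Z \ Y = {5,9,11}
(Z \ Y) Δ X = {5,6,7,8,9,12,13,14,16}
Y \ X = {10,15}
(Y \ X)^c = {5,6,7,8,9,11,12,13,14,16}
((Z \ Y) Δ X) ∩ (Y \ X)^c = {5,6,7,8,9,12,13,14,16}
(((Z \ Y) Δ X) ∩ (Y \ X)^c)^c = {10,11,15}
|(((Z \ Y) Δ X) ∩ (Y \ X)^c)^c| = 3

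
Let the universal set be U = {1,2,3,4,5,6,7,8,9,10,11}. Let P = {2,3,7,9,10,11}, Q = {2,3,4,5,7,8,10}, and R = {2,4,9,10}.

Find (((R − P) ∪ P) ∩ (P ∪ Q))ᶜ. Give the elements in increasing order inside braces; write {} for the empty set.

{1,5,6,8}

R − P = {4}
(R − P) ∪ P = {2,3,4,7,9,10,11}
P ∪ Q = {2,3,4,5,7,8,9,10,11}
((R − P) ∪ P) ∩ (P ∪ Q) = {2,3,4,7,9,10,11}
(((R − P) ∪ P) ∩ (P ∪ Q))ᶜ = {1,5,6,8}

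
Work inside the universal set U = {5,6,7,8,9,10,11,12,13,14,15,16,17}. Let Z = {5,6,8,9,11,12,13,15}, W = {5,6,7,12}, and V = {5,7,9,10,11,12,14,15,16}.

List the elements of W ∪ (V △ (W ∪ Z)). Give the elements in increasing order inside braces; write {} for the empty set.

W ∪ Z = {5,6,7,8,9,11,12,13,15}
V △ (W ∪ Z) = {6,8,10,13,14,16}
W ∪ (V △ (W ∪ Z)) = {5,6,7,8,10,12,13,14,16}

{5,6,7,8,10,12,13,14,16}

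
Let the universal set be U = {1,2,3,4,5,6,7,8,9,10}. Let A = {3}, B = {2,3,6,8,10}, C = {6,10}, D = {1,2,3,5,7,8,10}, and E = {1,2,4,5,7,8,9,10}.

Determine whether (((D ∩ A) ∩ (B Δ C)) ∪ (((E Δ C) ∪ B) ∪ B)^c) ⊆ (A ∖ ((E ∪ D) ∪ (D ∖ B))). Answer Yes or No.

No

D ∩ A = {3}
B Δ C = {2,3,8}
(D ∩ A) ∩ (B Δ C) = {3}
E Δ C = {1,2,4,5,6,7,8,9}
(E Δ C) ∪ B = {1,2,3,4,5,6,7,8,9,10}
((E Δ C) ∪ B) ∪ B = {1,2,3,4,5,6,7,8,9,10}
(((E Δ C) ∪ B) ∪ B)^c = {}
((D ∩ A) ∩ (B Δ C)) ∪ (((E Δ C) ∪ B) ∪ B)^c = {3}
E ∪ D = {1,2,3,4,5,7,8,9,10}
D ∖ B = {1,5,7}
(E ∪ D) ∪ (D ∖ B) = {1,2,3,4,5,7,8,9,10}
A ∖ ((E ∪ D) ∪ (D ∖ B)) = {}
3 ∈ ((D ∩ A) ∩ (B Δ C)) ∪ (((E Δ C) ∪ B) ∪ B)^c but 3 ∉ A ∖ ((E ∪ D) ∪ (D ∖ B)), so the inclusion fails.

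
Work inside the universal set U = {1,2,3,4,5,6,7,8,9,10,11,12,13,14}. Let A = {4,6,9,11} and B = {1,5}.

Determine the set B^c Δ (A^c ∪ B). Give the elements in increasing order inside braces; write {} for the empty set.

{1,4,5,6,9,11}

B^c = {2,3,4,6,7,8,9,10,11,12,13,14}
A^c = {1,2,3,5,7,8,10,12,13,14}
A^c ∪ B = {1,2,3,5,7,8,10,12,13,14}
B^c Δ (A^c ∪ B) = {1,4,5,6,9,11}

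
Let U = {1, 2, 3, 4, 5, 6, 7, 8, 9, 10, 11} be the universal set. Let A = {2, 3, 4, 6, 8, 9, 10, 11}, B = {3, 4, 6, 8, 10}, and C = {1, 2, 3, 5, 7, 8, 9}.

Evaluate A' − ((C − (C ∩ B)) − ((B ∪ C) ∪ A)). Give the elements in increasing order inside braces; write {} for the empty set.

{1, 5, 7}

A' = {1, 5, 7}
C ∩ B = {3, 8}
C − (C ∩ B) = {1, 2, 5, 7, 9}
B ∪ C = {1, 2, 3, 4, 5, 6, 7, 8, 9, 10}
(B ∪ C) ∪ A = {1, 2, 3, 4, 5, 6, 7, 8, 9, 10, 11}
(C − (C ∩ B)) − ((B ∪ C) ∪ A) = {}
A' − ((C − (C ∩ B)) − ((B ∪ C) ∪ A)) = {1, 5, 7}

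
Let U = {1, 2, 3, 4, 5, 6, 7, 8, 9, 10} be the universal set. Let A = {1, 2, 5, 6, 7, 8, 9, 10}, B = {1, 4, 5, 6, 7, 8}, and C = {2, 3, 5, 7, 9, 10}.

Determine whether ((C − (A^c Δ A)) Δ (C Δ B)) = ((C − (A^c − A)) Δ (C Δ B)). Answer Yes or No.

No

A^c = {3, 4}
A^c Δ A = {1, 2, 3, 4, 5, 6, 7, 8, 9, 10}
C − (A^c Δ A) = {}
C Δ B = {1, 2, 3, 4, 6, 8, 9, 10}
(C − (A^c Δ A)) Δ (C Δ B) = {1, 2, 3, 4, 6, 8, 9, 10}
A^c − A = {3, 4}
C − (A^c − A) = {2, 5, 7, 9, 10}
(C − (A^c − A)) Δ (C Δ B) = {1, 3, 4, 5, 6, 7, 8}
2 ∈ (C − (A^c Δ A)) Δ (C Δ B) but 2 ∉ (C − (A^c − A)) Δ (C Δ B), so they differ.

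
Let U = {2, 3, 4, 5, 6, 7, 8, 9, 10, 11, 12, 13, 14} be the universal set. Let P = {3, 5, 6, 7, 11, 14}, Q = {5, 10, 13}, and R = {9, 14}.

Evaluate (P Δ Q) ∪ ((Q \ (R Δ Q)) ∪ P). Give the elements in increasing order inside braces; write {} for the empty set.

P Δ Q = {3, 6, 7, 10, 11, 13, 14}
R Δ Q = {5, 9, 10, 13, 14}
Q \ (R Δ Q) = {}
(Q \ (R Δ Q)) ∪ P = {3, 5, 6, 7, 11, 14}
(P Δ Q) ∪ ((Q \ (R Δ Q)) ∪ P) = {3, 5, 6, 7, 10, 11, 13, 14}

{3, 5, 6, 7, 10, 11, 13, 14}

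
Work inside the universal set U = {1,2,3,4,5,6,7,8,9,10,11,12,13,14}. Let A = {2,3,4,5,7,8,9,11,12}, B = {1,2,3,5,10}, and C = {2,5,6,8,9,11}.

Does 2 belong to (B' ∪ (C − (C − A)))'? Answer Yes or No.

2 ∈ B, so 2 ∉ B'
2 ∈ C and 2 ∈ A, so 2 ∉ C − A
2 ∈ C and 2 ∉ (C − A), so 2 ∈ C − (C − A)
2 ∉ B' and 2 ∈ (C − (C − A)), so 2 ∈ B' ∪ (C − (C − A))
2 ∉ (B' ∪ (C − (C − A)))' since 2 ∈ (B' ∪ (C − (C − A)))

No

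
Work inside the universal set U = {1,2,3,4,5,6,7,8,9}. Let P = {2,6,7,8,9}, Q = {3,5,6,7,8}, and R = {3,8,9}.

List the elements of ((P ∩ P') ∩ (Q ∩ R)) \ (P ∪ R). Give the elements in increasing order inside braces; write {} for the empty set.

{}

P' = {1,3,4,5}
P ∩ P' = {}
Q ∩ R = {3,8}
(P ∩ P') ∩ (Q ∩ R) = {}
P ∪ R = {2,3,6,7,8,9}
((P ∩ P') ∩ (Q ∩ R)) \ (P ∪ R) = {}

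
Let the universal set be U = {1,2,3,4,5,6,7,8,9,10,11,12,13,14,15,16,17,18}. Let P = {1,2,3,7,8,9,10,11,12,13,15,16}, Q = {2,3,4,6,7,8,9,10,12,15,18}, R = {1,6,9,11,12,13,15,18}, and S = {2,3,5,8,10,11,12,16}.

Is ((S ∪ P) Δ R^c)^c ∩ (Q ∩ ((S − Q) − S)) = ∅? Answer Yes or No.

Yes

S ∪ P = {1,2,3,5,7,8,9,10,11,12,13,15,16}
R^c = {2,3,4,5,7,8,10,14,16,17}
(S ∪ P) Δ R^c = {1,4,9,11,12,13,14,15,17}
((S ∪ P) Δ R^c)^c = {2,3,5,6,7,8,10,16,18}
S − Q = {5,11,16}
(S − Q) − S = {}
Q ∩ ((S − Q) − S) = {}
{2,3,5,6,7,8,10,16,18} and {} share no elements.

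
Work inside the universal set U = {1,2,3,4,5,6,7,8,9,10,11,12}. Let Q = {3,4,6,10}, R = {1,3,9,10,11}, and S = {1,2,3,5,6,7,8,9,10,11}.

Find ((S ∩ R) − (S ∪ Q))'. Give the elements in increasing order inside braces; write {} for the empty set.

S ∩ R = {1,3,9,10,11}
S ∪ Q = {1,2,3,4,5,6,7,8,9,10,11}
(S ∩ R) − (S ∪ Q) = {}
((S ∩ R) − (S ∪ Q))' = {1,2,3,4,5,6,7,8,9,10,11,12}

{1,2,3,4,5,6,7,8,9,10,11,12}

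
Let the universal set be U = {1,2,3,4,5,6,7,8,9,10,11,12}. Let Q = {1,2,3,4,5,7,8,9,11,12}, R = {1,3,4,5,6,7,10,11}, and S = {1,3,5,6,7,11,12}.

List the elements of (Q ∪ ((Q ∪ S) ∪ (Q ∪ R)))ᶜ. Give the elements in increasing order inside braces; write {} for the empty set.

Q ∪ S = {1,2,3,4,5,6,7,8,9,11,12}
Q ∪ R = {1,2,3,4,5,6,7,8,9,10,11,12}
(Q ∪ S) ∪ (Q ∪ R) = {1,2,3,4,5,6,7,8,9,10,11,12}
Q ∪ ((Q ∪ S) ∪ (Q ∪ R)) = {1,2,3,4,5,6,7,8,9,10,11,12}
(Q ∪ ((Q ∪ S) ∪ (Q ∪ R)))ᶜ = {}

{}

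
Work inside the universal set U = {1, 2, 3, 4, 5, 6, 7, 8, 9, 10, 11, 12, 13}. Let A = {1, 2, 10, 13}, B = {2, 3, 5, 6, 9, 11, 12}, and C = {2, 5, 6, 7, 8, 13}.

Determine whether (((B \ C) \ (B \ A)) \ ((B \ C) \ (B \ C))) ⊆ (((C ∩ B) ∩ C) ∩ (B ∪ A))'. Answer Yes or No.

B \ C = {3, 9, 11, 12}
B \ A = {3, 5, 6, 9, 11, 12}
(B \ C) \ (B \ A) = {}
(B \ C) \ (B \ C) = {}
((B \ C) \ (B \ A)) \ ((B \ C) \ (B \ C)) = {}
C ∩ B = {2, 5, 6}
(C ∩ B) ∩ C = {2, 5, 6}
B ∪ A = {1, 2, 3, 5, 6, 9, 10, 11, 12, 13}
((C ∩ B) ∩ C) ∩ (B ∪ A) = {2, 5, 6}
(((C ∩ B) ∩ C) ∩ (B ∪ A))' = {1, 3, 4, 7, 8, 9, 10, 11, 12, 13}
Every element of {} is in {1, 3, 4, 7, 8, 9, 10, 11, 12, 13}, so ((B \ C) \ (B \ A)) \ ((B \ C) \ (B \ C)) ⊆ (((C ∩ B) ∩ C) ∩ (B ∪ A))'.

Yes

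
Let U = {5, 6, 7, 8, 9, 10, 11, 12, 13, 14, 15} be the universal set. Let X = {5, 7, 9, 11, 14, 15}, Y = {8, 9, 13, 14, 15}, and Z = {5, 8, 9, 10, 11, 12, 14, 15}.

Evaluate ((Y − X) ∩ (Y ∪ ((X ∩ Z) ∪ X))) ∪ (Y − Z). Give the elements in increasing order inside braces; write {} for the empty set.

Y − X = {8, 13}
X ∩ Z = {5, 9, 11, 14, 15}
(X ∩ Z) ∪ X = {5, 7, 9, 11, 14, 15}
Y ∪ ((X ∩ Z) ∪ X) = {5, 7, 8, 9, 11, 13, 14, 15}
(Y − X) ∩ (Y ∪ ((X ∩ Z) ∪ X)) = {8, 13}
Y − Z = {13}
((Y − X) ∩ (Y ∪ ((X ∩ Z) ∪ X))) ∪ (Y − Z) = {8, 13}

{8, 13}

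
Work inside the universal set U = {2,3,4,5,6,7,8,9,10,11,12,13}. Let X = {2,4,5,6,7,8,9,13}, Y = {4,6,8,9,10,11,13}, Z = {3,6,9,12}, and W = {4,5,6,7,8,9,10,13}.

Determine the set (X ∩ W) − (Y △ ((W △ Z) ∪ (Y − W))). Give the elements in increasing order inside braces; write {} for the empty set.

X ∩ W = {4,5,6,7,8,9,13}
W △ Z = {3,4,5,7,8,10,12,13}
Y − W = {11}
(W △ Z) ∪ (Y − W) = {3,4,5,7,8,10,11,12,13}
Y △ ((W △ Z) ∪ (Y − W)) = {3,5,6,7,9,12}
(X ∩ W) − (Y △ ((W △ Z) ∪ (Y − W))) = {4,8,13}

{4,8,13}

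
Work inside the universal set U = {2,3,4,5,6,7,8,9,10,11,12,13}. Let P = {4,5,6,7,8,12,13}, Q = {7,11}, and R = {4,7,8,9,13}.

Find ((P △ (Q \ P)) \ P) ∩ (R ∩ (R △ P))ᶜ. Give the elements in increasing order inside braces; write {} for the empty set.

Q \ P = {11}
P △ (Q \ P) = {4,5,6,7,8,11,12,13}
(P △ (Q \ P)) \ P = {11}
R △ P = {5,6,9,12}
R ∩ (R △ P) = {9}
(R ∩ (R △ P))ᶜ = {2,3,4,5,6,7,8,10,11,12,13}
((P △ (Q \ P)) \ P) ∩ (R ∩ (R △ P))ᶜ = {11}

{11}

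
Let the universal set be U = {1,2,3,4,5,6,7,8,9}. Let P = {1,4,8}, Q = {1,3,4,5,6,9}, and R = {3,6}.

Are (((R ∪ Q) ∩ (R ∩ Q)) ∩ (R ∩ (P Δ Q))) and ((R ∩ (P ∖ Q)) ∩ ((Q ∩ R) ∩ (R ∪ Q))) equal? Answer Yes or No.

No

R ∪ Q = {1,3,4,5,6,9}
R ∩ Q = {3,6}
(R ∪ Q) ∩ (R ∩ Q) = {3,6}
P Δ Q = {3,5,6,8,9}
R ∩ (P Δ Q) = {3,6}
((R ∪ Q) ∩ (R ∩ Q)) ∩ (R ∩ (P Δ Q)) = {3,6}
P ∖ Q = {8}
R ∩ (P ∖ Q) = {}
Q ∩ R = {3,6}
(Q ∩ R) ∩ (R ∪ Q) = {3,6}
(R ∩ (P ∖ Q)) ∩ ((Q ∩ R) ∩ (R ∪ Q)) = {}
3 ∈ ((R ∪ Q) ∩ (R ∩ Q)) ∩ (R ∩ (P Δ Q)) but 3 ∉ (R ∩ (P ∖ Q)) ∩ ((Q ∩ R) ∩ (R ∪ Q)), so they differ.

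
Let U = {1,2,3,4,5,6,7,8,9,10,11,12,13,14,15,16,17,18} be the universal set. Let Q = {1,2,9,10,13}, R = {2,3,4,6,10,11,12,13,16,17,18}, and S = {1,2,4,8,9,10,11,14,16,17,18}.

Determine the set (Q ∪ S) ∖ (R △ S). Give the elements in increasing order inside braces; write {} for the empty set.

Q ∪ S = {1,2,4,8,9,10,11,13,14,16,17,18}
R △ S = {1,3,6,8,9,12,13,14}
(Q ∪ S) ∖ (R △ S) = {2,4,10,11,16,17,18}

{2,4,10,11,16,17,18}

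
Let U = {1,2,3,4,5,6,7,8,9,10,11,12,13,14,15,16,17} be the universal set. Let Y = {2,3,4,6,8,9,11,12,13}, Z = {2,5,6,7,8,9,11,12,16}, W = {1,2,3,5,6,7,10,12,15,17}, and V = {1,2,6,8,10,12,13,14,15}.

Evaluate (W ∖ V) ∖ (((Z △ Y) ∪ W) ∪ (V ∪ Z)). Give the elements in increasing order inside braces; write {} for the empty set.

W ∖ V = {3,5,7,17}
Z △ Y = {3,4,5,7,13,16}
(Z △ Y) ∪ W = {1,2,3,4,5,6,7,10,12,13,15,16,17}
V ∪ Z = {1,2,5,6,7,8,9,10,11,12,13,14,15,16}
((Z △ Y) ∪ W) ∪ (V ∪ Z) = {1,2,3,4,5,6,7,8,9,10,11,12,13,14,15,16,17}
(W ∖ V) ∖ (((Z △ Y) ∪ W) ∪ (V ∪ Z)) = {}

{}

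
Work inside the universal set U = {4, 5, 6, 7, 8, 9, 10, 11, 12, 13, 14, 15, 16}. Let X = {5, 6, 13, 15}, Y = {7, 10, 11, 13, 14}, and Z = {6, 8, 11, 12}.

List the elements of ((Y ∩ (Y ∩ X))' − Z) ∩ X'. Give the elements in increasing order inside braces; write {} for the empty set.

Y ∩ X = {13}
Y ∩ (Y ∩ X) = {13}
(Y ∩ (Y ∩ X))' = {4, 5, 6, 7, 8, 9, 10, 11, 12, 14, 15, 16}
(Y ∩ (Y ∩ X))' − Z = {4, 5, 7, 9, 10, 14, 15, 16}
X' = {4, 7, 8, 9, 10, 11, 12, 14, 16}
((Y ∩ (Y ∩ X))' − Z) ∩ X' = {4, 7, 9, 10, 14, 16}

{4, 7, 9, 10, 14, 16}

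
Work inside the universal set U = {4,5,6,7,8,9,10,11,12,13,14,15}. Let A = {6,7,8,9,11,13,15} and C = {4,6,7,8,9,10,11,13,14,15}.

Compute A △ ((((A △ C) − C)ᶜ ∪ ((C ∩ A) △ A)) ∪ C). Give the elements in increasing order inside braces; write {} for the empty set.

A △ C = {4,10,14}
(A △ C) − C = {}
((A △ C) − C)ᶜ = {4,5,6,7,8,9,10,11,12,13,14,15}
C ∩ A = {6,7,8,9,11,13,15}
(C ∩ A) △ A = {}
((A △ C) − C)ᶜ ∪ ((C ∩ A) △ A) = {4,5,6,7,8,9,10,11,12,13,14,15}
(((A △ C) − C)ᶜ ∪ ((C ∩ A) △ A)) ∪ C = {4,5,6,7,8,9,10,11,12,13,14,15}
A △ ((((A △ C) − C)ᶜ ∪ ((C ∩ A) △ A)) ∪ C) = {4,5,10,12,14}

{4,5,10,12,14}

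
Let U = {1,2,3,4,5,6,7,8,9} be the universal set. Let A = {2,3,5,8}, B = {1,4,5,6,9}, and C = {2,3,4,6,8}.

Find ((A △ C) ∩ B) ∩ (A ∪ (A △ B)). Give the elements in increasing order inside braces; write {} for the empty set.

A △ C = {4,5,6}
(A △ C) ∩ B = {4,5,6}
A △ B = {1,2,3,4,6,8,9}
A ∪ (A △ B) = {1,2,3,4,5,6,8,9}
((A △ C) ∩ B) ∩ (A ∪ (A △ B)) = {4,5,6}

{4,5,6}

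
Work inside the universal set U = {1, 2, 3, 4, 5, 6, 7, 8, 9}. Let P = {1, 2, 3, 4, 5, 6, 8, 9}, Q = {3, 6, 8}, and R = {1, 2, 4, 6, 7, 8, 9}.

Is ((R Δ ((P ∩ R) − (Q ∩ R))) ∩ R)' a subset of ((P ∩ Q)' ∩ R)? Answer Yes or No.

P ∩ R = {1, 2, 4, 6, 8, 9}
Q ∩ R = {6, 8}
(P ∩ R) − (Q ∩ R) = {1, 2, 4, 9}
R Δ ((P ∩ R) − (Q ∩ R)) = {6, 7, 8}
(R Δ ((P ∩ R) − (Q ∩ R))) ∩ R = {6, 7, 8}
((R Δ ((P ∩ R) − (Q ∩ R))) ∩ R)' = {1, 2, 3, 4, 5, 9}
P ∩ Q = {3, 6, 8}
(P ∩ Q)' = {1, 2, 4, 5, 7, 9}
(P ∩ Q)' ∩ R = {1, 2, 4, 7, 9}
3 ∈ ((R Δ ((P ∩ R) − (Q ∩ R))) ∩ R)' but 3 ∉ (P ∩ Q)' ∩ R, so the inclusion fails.

No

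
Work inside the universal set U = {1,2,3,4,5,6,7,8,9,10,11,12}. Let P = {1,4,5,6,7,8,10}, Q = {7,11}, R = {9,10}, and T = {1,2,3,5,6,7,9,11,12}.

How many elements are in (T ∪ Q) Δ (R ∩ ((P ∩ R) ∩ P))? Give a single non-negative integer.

T ∪ Q = {1,2,3,5,6,7,9,11,12}
P ∩ R = {10}
(P ∩ R) ∩ P = {10}
R ∩ ((P ∩ R) ∩ P) = {10}
(T ∪ Q) Δ (R ∩ ((P ∩ R) ∩ P)) = {1,2,3,5,6,7,9,10,11,12}
|(T ∪ Q) Δ (R ∩ ((P ∩ R) ∩ P))| = 10

10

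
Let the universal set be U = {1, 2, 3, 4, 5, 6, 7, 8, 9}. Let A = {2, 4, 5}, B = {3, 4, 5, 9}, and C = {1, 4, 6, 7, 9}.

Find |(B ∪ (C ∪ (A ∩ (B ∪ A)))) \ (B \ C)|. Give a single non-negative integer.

B ∪ A = {2, 3, 4, 5, 9}
A ∩ (B ∪ A) = {2, 4, 5}
C ∪ (A ∩ (B ∪ A)) = {1, 2, 4, 5, 6, 7, 9}
B ∪ (C ∪ (A ∩ (B ∪ A))) = {1, 2, 3, 4, 5, 6, 7, 9}
B \ C = {3, 5}
(B ∪ (C ∪ (A ∩ (B ∪ A)))) \ (B \ C) = {1, 2, 4, 6, 7, 9}
|(B ∪ (C ∪ (A ∩ (B ∪ A)))) \ (B \ C)| = 6

6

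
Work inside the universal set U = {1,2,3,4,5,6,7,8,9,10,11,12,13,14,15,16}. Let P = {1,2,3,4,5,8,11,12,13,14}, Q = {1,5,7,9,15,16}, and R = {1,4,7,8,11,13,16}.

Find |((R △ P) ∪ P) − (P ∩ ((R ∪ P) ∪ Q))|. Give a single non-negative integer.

2

R △ P = {2,3,5,7,12,14,16}
(R △ P) ∪ P = {1,2,3,4,5,7,8,11,12,13,14,16}
R ∪ P = {1,2,3,4,5,7,8,11,12,13,14,16}
(R ∪ P) ∪ Q = {1,2,3,4,5,7,8,9,11,12,13,14,15,16}
P ∩ ((R ∪ P) ∪ Q) = {1,2,3,4,5,8,11,12,13,14}
((R △ P) ∪ P) − (P ∩ ((R ∪ P) ∪ Q)) = {7,16}
|((R △ P) ∪ P) − (P ∩ ((R ∪ P) ∪ Q))| = 2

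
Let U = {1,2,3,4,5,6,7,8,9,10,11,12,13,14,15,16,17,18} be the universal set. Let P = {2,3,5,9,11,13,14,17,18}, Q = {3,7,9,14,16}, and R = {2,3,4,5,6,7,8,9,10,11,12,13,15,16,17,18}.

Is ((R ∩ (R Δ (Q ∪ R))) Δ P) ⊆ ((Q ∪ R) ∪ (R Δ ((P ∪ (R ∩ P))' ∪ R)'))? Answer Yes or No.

Q ∪ R = {2,3,4,5,6,7,8,9,10,11,12,13,14,15,16,17,18}
R Δ (Q ∪ R) = {14}
R ∩ (R Δ (Q ∪ R)) = {}
(R ∩ (R Δ (Q ∪ R))) Δ P = {2,3,5,9,11,13,14,17,18}
R ∩ P = {2,3,5,9,11,13,17,18}
P ∪ (R ∩ P) = {2,3,5,9,11,13,14,17,18}
(P ∪ (R ∩ P))' = {1,4,6,7,8,10,12,15,16}
(P ∪ (R ∩ P))' ∪ R = {1,2,3,4,5,6,7,8,9,10,11,12,13,15,16,17,18}
((P ∪ (R ∩ P))' ∪ R)' = {14}
R Δ ((P ∪ (R ∩ P))' ∪ R)' = {2,3,4,5,6,7,8,9,10,11,12,13,14,15,16,17,18}
(Q ∪ R) ∪ (R Δ ((P ∪ (R ∩ P))' ∪ R)') = {2,3,4,5,6,7,8,9,10,11,12,13,14,15,16,17,18}
Every element of {2,3,5,9,11,13,14,17,18} is in {2,3,4,5,6,7,8,9,10,11,12,13,14,15,16,17,18}, so (R ∩ (R Δ (Q ∪ R))) Δ P ⊆ (Q ∪ R) ∪ (R Δ ((P ∪ (R ∩ P))' ∪ R)').

Yes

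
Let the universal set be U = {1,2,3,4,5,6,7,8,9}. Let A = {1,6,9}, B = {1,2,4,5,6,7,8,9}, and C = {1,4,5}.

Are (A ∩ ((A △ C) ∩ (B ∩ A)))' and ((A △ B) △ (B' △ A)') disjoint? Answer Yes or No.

Yes

A △ C = {4,5,6,9}
B ∩ A = {1,6,9}
(A △ C) ∩ (B ∩ A) = {6,9}
A ∩ ((A △ C) ∩ (B ∩ A)) = {6,9}
(A ∩ ((A △ C) ∩ (B ∩ A)))' = {1,2,3,4,5,7,8}
A △ B = {2,4,5,7,8}
B' = {3}
B' △ A = {1,3,6,9}
(B' △ A)' = {2,4,5,7,8}
(A △ B) △ (B' △ A)' = {}
{1,2,3,4,5,7,8} and {} share no elements.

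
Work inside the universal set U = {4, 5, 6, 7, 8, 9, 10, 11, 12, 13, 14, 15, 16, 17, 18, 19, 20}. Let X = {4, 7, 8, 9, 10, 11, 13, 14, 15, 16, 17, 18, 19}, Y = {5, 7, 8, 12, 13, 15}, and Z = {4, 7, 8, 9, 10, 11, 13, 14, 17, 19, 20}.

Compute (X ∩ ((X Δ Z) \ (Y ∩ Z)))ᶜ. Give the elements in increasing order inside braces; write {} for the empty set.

{4, 5, 6, 7, 8, 9, 10, 11, 12, 13, 14, 17, 19, 20}

X Δ Z = {15, 16, 18, 20}
Y ∩ Z = {7, 8, 13}
(X Δ Z) \ (Y ∩ Z) = {15, 16, 18, 20}
X ∩ ((X Δ Z) \ (Y ∩ Z)) = {15, 16, 18}
(X ∩ ((X Δ Z) \ (Y ∩ Z)))ᶜ = {4, 5, 6, 7, 8, 9, 10, 11, 12, 13, 14, 17, 19, 20}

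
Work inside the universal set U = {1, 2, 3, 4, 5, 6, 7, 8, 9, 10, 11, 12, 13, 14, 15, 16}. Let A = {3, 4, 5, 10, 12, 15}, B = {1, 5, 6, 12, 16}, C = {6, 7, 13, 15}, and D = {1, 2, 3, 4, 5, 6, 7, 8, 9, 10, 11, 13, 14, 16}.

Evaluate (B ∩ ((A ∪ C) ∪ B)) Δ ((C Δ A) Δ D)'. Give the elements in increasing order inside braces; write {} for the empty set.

{1, 3, 4, 7, 10, 12, 13, 15, 16}

A ∪ C = {3, 4, 5, 6, 7, 10, 12, 13, 15}
(A ∪ C) ∪ B = {1, 3, 4, 5, 6, 7, 10, 12, 13, 15, 16}
B ∩ ((A ∪ C) ∪ B) = {1, 5, 6, 12, 16}
C Δ A = {3, 4, 5, 6, 7, 10, 12, 13}
(C Δ A) Δ D = {1, 2, 8, 9, 11, 12, 14, 16}
((C Δ A) Δ D)' = {3, 4, 5, 6, 7, 10, 13, 15}
(B ∩ ((A ∪ C) ∪ B)) Δ ((C Δ A) Δ D)' = {1, 3, 4, 7, 10, 12, 13, 15, 16}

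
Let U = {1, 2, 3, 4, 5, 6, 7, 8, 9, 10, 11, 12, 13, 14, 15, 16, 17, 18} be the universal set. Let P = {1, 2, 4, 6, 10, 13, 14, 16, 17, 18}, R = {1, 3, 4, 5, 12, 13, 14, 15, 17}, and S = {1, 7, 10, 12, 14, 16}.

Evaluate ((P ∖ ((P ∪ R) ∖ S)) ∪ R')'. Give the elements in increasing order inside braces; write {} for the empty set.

{3, 4, 5, 12, 13, 15, 17}

P ∪ R = {1, 2, 3, 4, 5, 6, 10, 12, 13, 14, 15, 16, 17, 18}
(P ∪ R) ∖ S = {2, 3, 4, 5, 6, 13, 15, 17, 18}
P ∖ ((P ∪ R) ∖ S) = {1, 10, 14, 16}
R' = {2, 6, 7, 8, 9, 10, 11, 16, 18}
(P ∖ ((P ∪ R) ∖ S)) ∪ R' = {1, 2, 6, 7, 8, 9, 10, 11, 14, 16, 18}
((P ∖ ((P ∪ R) ∖ S)) ∪ R')' = {3, 4, 5, 12, 13, 15, 17}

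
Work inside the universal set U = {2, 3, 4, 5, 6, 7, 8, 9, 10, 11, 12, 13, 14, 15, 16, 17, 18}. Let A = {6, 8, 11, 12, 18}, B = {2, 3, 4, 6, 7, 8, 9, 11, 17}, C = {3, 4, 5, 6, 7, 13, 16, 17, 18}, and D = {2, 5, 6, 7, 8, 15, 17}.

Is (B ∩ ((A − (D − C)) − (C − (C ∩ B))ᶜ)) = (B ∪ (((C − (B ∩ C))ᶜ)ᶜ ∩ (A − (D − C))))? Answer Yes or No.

D − C = {2, 8, 15}
A − (D − C) = {6, 11, 12, 18}
C ∩ B = {3, 4, 6, 7, 17}
C − (C ∩ B) = {5, 13, 16, 18}
(C − (C ∩ B))ᶜ = {2, 3, 4, 6, 7, 8, 9, 10, 11, 12, 14, 15, 17}
(A − (D − C)) − (C − (C ∩ B))ᶜ = {18}
B ∩ ((A − (D − C)) − (C − (C ∩ B))ᶜ) = {}
B ∩ C = {3, 4, 6, 7, 17}
C − (B ∩ C) = {5, 13, 16, 18}
(C − (B ∩ C))ᶜ = {2, 3, 4, 6, 7, 8, 9, 10, 11, 12, 14, 15, 17}
((C − (B ∩ C))ᶜ)ᶜ = {5, 13, 16, 18}
((C − (B ∩ C))ᶜ)ᶜ ∩ (A − (D − C)) = {18}
B ∪ (((C − (B ∩ C))ᶜ)ᶜ ∩ (A − (D − C))) = {2, 3, 4, 6, 7, 8, 9, 11, 17, 18}
2 ∈ B ∪ (((C − (B ∩ C))ᶜ)ᶜ ∩ (A − (D − C))) but 2 ∉ B ∩ ((A − (D − C)) − (C − (C ∩ B))ᶜ), so they differ.

No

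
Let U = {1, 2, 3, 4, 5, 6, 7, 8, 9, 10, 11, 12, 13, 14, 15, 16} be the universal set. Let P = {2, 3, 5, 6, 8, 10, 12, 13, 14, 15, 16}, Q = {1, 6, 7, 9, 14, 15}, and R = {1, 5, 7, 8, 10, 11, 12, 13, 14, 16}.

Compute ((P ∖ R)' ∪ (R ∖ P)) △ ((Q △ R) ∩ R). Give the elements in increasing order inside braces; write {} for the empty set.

P ∖ R = {2, 3, 6, 15}
(P ∖ R)' = {1, 4, 5, 7, 8, 9, 10, 11, 12, 13, 14, 16}
R ∖ P = {1, 7, 11}
(P ∖ R)' ∪ (R ∖ P) = {1, 4, 5, 7, 8, 9, 10, 11, 12, 13, 14, 16}
Q △ R = {5, 6, 8, 9, 10, 11, 12, 13, 15, 16}
(Q △ R) ∩ R = {5, 8, 10, 11, 12, 13, 16}
((P ∖ R)' ∪ (R ∖ P)) △ ((Q △ R) ∩ R) = {1, 4, 7, 9, 14}

{1, 4, 7, 9, 14}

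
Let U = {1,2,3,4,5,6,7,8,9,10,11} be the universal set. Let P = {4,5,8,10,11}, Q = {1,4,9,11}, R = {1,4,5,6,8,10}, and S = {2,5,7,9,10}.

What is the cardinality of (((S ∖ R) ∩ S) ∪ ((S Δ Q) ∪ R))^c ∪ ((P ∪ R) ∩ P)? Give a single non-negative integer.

6

S ∖ R = {2,7,9}
(S ∖ R) ∩ S = {2,7,9}
S Δ Q = {1,2,4,5,7,10,11}
(S Δ Q) ∪ R = {1,2,4,5,6,7,8,10,11}
((S ∖ R) ∩ S) ∪ ((S Δ Q) ∪ R) = {1,2,4,5,6,7,8,9,10,11}
(((S ∖ R) ∩ S) ∪ ((S Δ Q) ∪ R))^c = {3}
P ∪ R = {1,4,5,6,8,10,11}
(P ∪ R) ∩ P = {4,5,8,10,11}
(((S ∖ R) ∩ S) ∪ ((S Δ Q) ∪ R))^c ∪ ((P ∪ R) ∩ P) = {3,4,5,8,10,11}
|(((S ∖ R) ∩ S) ∪ ((S Δ Q) ∪ R))^c ∪ ((P ∪ R) ∩ P)| = 6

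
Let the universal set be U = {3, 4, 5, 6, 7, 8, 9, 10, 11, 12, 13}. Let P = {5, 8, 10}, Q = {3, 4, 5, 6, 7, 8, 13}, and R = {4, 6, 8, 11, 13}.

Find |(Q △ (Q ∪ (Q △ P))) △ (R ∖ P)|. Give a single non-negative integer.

5

Q △ P = {3, 4, 6, 7, 10, 13}
Q ∪ (Q △ P) = {3, 4, 5, 6, 7, 8, 10, 13}
Q △ (Q ∪ (Q △ P)) = {10}
R ∖ P = {4, 6, 11, 13}
(Q △ (Q ∪ (Q △ P))) △ (R ∖ P) = {4, 6, 10, 11, 13}
|(Q △ (Q ∪ (Q △ P))) △ (R ∖ P)| = 5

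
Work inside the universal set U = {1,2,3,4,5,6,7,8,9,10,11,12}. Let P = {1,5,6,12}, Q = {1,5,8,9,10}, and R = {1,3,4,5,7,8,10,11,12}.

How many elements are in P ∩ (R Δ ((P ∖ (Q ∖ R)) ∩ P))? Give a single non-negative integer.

1

Q ∖ R = {9}
P ∖ (Q ∖ R) = {1,5,6,12}
(P ∖ (Q ∖ R)) ∩ P = {1,5,6,12}
R Δ ((P ∖ (Q ∖ R)) ∩ P) = {3,4,6,7,8,10,11}
P ∩ (R Δ ((P ∖ (Q ∖ R)) ∩ P)) = {6}
|P ∩ (R Δ ((P ∖ (Q ∖ R)) ∩ P))| = 1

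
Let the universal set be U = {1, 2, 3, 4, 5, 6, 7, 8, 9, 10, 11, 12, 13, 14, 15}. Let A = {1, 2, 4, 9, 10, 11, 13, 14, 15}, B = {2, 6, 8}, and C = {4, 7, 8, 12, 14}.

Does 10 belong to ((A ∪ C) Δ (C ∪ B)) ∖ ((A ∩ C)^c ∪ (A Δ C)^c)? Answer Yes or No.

No

10 ∈ A and 10 ∉ C, so 10 ∈ A ∪ C
10 ∉ C and 10 ∉ B, so 10 ∉ C ∪ B
10 ∈ (A ∪ C) and 10 ∉ (C ∪ B), so 10 ∈ (A ∪ C) Δ (C ∪ B)
10 ∈ A and 10 ∉ C, so 10 ∉ A ∩ C
10 ∈ (A ∩ C)^c since 10 ∉ (A ∩ C)
10 ∈ A and 10 ∉ C, so 10 ∈ A Δ C
10 ∉ (A Δ C)^c since 10 ∈ (A Δ C)
10 ∈ (A ∩ C)^c and 10 ∉ (A Δ C)^c, so 10 ∈ (A ∩ C)^c ∪ (A Δ C)^c
10 ∈ ((A ∪ C) Δ (C ∪ B)) and 10 ∈ ((A ∩ C)^c ∪ (A Δ C)^c), so 10 ∉ ((A ∪ C) Δ (C ∪ B)) ∖ ((A ∩ C)^c ∪ (A Δ C)^c)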